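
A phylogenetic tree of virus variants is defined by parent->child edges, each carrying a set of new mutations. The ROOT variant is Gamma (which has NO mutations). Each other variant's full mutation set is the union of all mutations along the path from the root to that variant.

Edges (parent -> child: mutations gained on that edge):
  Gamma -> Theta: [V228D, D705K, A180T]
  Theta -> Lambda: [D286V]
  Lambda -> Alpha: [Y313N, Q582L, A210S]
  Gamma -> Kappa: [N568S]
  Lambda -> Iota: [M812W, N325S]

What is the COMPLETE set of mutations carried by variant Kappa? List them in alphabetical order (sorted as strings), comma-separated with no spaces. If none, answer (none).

At Gamma: gained [] -> total []
At Kappa: gained ['N568S'] -> total ['N568S']

Answer: N568S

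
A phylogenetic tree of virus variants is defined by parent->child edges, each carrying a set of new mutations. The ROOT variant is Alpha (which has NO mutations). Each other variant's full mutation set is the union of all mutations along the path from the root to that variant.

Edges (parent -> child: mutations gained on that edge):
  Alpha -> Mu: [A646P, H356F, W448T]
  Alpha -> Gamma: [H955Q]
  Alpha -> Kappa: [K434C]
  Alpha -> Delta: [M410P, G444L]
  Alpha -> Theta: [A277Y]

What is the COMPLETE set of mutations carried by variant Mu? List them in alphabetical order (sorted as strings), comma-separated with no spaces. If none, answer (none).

At Alpha: gained [] -> total []
At Mu: gained ['A646P', 'H356F', 'W448T'] -> total ['A646P', 'H356F', 'W448T']

Answer: A646P,H356F,W448T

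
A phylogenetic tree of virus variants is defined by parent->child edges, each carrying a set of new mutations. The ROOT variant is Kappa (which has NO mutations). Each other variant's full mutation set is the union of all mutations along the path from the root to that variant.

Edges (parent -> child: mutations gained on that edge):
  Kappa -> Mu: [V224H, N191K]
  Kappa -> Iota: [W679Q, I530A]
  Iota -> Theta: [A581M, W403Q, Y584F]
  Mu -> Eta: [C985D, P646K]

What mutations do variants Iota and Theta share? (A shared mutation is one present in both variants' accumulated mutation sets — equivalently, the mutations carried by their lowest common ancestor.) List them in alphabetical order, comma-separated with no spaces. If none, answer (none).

Answer: I530A,W679Q

Derivation:
Accumulating mutations along path to Iota:
  At Kappa: gained [] -> total []
  At Iota: gained ['W679Q', 'I530A'] -> total ['I530A', 'W679Q']
Mutations(Iota) = ['I530A', 'W679Q']
Accumulating mutations along path to Theta:
  At Kappa: gained [] -> total []
  At Iota: gained ['W679Q', 'I530A'] -> total ['I530A', 'W679Q']
  At Theta: gained ['A581M', 'W403Q', 'Y584F'] -> total ['A581M', 'I530A', 'W403Q', 'W679Q', 'Y584F']
Mutations(Theta) = ['A581M', 'I530A', 'W403Q', 'W679Q', 'Y584F']
Intersection: ['I530A', 'W679Q'] ∩ ['A581M', 'I530A', 'W403Q', 'W679Q', 'Y584F'] = ['I530A', 'W679Q']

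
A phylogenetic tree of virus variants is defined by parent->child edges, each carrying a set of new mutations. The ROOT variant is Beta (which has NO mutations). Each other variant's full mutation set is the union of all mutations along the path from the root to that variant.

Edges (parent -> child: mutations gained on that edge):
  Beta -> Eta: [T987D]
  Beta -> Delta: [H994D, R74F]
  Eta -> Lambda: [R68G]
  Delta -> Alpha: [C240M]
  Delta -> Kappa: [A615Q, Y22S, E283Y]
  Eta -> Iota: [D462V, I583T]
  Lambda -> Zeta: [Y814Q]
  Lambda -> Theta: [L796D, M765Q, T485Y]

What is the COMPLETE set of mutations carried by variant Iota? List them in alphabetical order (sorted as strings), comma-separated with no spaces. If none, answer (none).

Answer: D462V,I583T,T987D

Derivation:
At Beta: gained [] -> total []
At Eta: gained ['T987D'] -> total ['T987D']
At Iota: gained ['D462V', 'I583T'] -> total ['D462V', 'I583T', 'T987D']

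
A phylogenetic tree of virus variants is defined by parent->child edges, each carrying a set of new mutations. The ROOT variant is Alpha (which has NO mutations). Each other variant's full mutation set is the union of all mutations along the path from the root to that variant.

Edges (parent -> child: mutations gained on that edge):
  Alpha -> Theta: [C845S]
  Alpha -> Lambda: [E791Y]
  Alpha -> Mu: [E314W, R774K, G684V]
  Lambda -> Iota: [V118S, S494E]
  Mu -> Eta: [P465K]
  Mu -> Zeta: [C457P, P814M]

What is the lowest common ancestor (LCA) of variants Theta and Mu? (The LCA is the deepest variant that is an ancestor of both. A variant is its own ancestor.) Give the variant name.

Answer: Alpha

Derivation:
Path from root to Theta: Alpha -> Theta
  ancestors of Theta: {Alpha, Theta}
Path from root to Mu: Alpha -> Mu
  ancestors of Mu: {Alpha, Mu}
Common ancestors: {Alpha}
Walk up from Mu: Mu (not in ancestors of Theta), Alpha (in ancestors of Theta)
Deepest common ancestor (LCA) = Alpha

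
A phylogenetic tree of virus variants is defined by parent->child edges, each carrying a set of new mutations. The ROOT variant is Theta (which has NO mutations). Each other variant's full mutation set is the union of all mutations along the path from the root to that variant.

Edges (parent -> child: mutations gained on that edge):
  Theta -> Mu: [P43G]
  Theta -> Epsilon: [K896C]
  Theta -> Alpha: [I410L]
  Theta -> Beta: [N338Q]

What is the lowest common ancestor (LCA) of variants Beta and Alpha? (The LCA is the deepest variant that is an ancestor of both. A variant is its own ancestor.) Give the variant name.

Answer: Theta

Derivation:
Path from root to Beta: Theta -> Beta
  ancestors of Beta: {Theta, Beta}
Path from root to Alpha: Theta -> Alpha
  ancestors of Alpha: {Theta, Alpha}
Common ancestors: {Theta}
Walk up from Alpha: Alpha (not in ancestors of Beta), Theta (in ancestors of Beta)
Deepest common ancestor (LCA) = Theta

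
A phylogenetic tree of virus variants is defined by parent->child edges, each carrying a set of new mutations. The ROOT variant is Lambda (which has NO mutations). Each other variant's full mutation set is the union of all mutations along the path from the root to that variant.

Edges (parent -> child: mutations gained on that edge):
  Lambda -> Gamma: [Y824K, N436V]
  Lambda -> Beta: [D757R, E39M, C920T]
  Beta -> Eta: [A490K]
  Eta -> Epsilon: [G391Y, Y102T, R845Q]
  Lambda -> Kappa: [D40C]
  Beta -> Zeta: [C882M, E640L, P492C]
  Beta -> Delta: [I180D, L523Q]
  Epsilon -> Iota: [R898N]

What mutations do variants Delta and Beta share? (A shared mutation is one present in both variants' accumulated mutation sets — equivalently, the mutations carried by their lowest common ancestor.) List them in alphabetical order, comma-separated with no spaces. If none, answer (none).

Accumulating mutations along path to Delta:
  At Lambda: gained [] -> total []
  At Beta: gained ['D757R', 'E39M', 'C920T'] -> total ['C920T', 'D757R', 'E39M']
  At Delta: gained ['I180D', 'L523Q'] -> total ['C920T', 'D757R', 'E39M', 'I180D', 'L523Q']
Mutations(Delta) = ['C920T', 'D757R', 'E39M', 'I180D', 'L523Q']
Accumulating mutations along path to Beta:
  At Lambda: gained [] -> total []
  At Beta: gained ['D757R', 'E39M', 'C920T'] -> total ['C920T', 'D757R', 'E39M']
Mutations(Beta) = ['C920T', 'D757R', 'E39M']
Intersection: ['C920T', 'D757R', 'E39M', 'I180D', 'L523Q'] ∩ ['C920T', 'D757R', 'E39M'] = ['C920T', 'D757R', 'E39M']

Answer: C920T,D757R,E39M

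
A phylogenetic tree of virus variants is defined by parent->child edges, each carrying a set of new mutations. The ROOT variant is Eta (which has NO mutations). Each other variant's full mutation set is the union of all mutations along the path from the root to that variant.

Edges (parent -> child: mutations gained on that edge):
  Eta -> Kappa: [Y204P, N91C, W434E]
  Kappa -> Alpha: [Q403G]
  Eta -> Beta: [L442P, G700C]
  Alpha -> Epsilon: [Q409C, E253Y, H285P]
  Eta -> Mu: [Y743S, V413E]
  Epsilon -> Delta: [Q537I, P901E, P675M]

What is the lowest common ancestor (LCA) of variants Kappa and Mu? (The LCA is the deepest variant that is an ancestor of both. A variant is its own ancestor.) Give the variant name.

Answer: Eta

Derivation:
Path from root to Kappa: Eta -> Kappa
  ancestors of Kappa: {Eta, Kappa}
Path from root to Mu: Eta -> Mu
  ancestors of Mu: {Eta, Mu}
Common ancestors: {Eta}
Walk up from Mu: Mu (not in ancestors of Kappa), Eta (in ancestors of Kappa)
Deepest common ancestor (LCA) = Eta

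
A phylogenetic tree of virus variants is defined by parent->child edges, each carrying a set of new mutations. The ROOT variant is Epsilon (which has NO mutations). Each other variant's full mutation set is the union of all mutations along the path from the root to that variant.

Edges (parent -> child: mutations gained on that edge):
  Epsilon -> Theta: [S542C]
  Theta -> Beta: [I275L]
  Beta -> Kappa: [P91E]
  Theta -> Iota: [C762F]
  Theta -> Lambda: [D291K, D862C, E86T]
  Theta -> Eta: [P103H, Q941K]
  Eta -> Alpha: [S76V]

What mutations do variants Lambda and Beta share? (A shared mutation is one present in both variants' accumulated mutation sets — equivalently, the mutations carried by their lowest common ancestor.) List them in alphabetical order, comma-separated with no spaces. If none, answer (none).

Answer: S542C

Derivation:
Accumulating mutations along path to Lambda:
  At Epsilon: gained [] -> total []
  At Theta: gained ['S542C'] -> total ['S542C']
  At Lambda: gained ['D291K', 'D862C', 'E86T'] -> total ['D291K', 'D862C', 'E86T', 'S542C']
Mutations(Lambda) = ['D291K', 'D862C', 'E86T', 'S542C']
Accumulating mutations along path to Beta:
  At Epsilon: gained [] -> total []
  At Theta: gained ['S542C'] -> total ['S542C']
  At Beta: gained ['I275L'] -> total ['I275L', 'S542C']
Mutations(Beta) = ['I275L', 'S542C']
Intersection: ['D291K', 'D862C', 'E86T', 'S542C'] ∩ ['I275L', 'S542C'] = ['S542C']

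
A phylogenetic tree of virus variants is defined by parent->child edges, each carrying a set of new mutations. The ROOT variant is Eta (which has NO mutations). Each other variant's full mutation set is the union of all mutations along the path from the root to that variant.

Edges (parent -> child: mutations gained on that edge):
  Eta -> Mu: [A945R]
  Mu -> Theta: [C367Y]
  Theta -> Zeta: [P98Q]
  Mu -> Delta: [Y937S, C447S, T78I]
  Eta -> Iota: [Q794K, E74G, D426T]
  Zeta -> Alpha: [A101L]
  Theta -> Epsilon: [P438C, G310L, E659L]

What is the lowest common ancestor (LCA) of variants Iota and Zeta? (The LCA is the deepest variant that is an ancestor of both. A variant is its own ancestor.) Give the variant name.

Path from root to Iota: Eta -> Iota
  ancestors of Iota: {Eta, Iota}
Path from root to Zeta: Eta -> Mu -> Theta -> Zeta
  ancestors of Zeta: {Eta, Mu, Theta, Zeta}
Common ancestors: {Eta}
Walk up from Zeta: Zeta (not in ancestors of Iota), Theta (not in ancestors of Iota), Mu (not in ancestors of Iota), Eta (in ancestors of Iota)
Deepest common ancestor (LCA) = Eta

Answer: Eta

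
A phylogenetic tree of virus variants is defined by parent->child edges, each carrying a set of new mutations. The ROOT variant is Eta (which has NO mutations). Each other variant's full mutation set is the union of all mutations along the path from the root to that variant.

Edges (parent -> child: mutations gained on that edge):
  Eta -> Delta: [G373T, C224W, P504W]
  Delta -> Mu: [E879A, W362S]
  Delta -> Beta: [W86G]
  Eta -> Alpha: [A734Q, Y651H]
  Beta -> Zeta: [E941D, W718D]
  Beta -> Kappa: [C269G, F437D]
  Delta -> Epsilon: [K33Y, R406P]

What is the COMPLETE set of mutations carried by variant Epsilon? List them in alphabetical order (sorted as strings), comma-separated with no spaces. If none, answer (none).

At Eta: gained [] -> total []
At Delta: gained ['G373T', 'C224W', 'P504W'] -> total ['C224W', 'G373T', 'P504W']
At Epsilon: gained ['K33Y', 'R406P'] -> total ['C224W', 'G373T', 'K33Y', 'P504W', 'R406P']

Answer: C224W,G373T,K33Y,P504W,R406P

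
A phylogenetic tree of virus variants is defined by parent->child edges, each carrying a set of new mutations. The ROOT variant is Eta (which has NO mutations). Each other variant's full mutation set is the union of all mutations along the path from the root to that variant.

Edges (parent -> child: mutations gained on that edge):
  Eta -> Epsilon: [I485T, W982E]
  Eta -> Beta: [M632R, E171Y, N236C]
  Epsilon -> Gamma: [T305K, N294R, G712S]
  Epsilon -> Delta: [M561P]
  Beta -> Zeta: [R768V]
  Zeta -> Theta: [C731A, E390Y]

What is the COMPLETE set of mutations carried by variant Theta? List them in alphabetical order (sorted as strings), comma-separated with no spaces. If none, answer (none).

Answer: C731A,E171Y,E390Y,M632R,N236C,R768V

Derivation:
At Eta: gained [] -> total []
At Beta: gained ['M632R', 'E171Y', 'N236C'] -> total ['E171Y', 'M632R', 'N236C']
At Zeta: gained ['R768V'] -> total ['E171Y', 'M632R', 'N236C', 'R768V']
At Theta: gained ['C731A', 'E390Y'] -> total ['C731A', 'E171Y', 'E390Y', 'M632R', 'N236C', 'R768V']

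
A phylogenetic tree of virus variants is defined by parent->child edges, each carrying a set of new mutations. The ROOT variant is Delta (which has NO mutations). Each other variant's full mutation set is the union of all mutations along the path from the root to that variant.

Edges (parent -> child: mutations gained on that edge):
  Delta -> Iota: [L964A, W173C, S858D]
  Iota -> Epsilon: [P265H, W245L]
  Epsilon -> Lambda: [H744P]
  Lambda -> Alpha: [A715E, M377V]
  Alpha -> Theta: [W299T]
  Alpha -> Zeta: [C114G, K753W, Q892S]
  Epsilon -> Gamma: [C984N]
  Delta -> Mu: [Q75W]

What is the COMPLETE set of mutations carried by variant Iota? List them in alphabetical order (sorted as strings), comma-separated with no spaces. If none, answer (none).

Answer: L964A,S858D,W173C

Derivation:
At Delta: gained [] -> total []
At Iota: gained ['L964A', 'W173C', 'S858D'] -> total ['L964A', 'S858D', 'W173C']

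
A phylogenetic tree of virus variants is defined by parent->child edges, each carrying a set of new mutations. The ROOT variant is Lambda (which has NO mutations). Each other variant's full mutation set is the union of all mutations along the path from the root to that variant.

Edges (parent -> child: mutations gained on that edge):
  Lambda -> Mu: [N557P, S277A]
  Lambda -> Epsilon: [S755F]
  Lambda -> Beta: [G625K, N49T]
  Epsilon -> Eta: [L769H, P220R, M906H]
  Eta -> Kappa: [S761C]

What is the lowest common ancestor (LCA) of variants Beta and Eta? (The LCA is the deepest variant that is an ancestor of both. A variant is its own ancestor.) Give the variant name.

Answer: Lambda

Derivation:
Path from root to Beta: Lambda -> Beta
  ancestors of Beta: {Lambda, Beta}
Path from root to Eta: Lambda -> Epsilon -> Eta
  ancestors of Eta: {Lambda, Epsilon, Eta}
Common ancestors: {Lambda}
Walk up from Eta: Eta (not in ancestors of Beta), Epsilon (not in ancestors of Beta), Lambda (in ancestors of Beta)
Deepest common ancestor (LCA) = Lambda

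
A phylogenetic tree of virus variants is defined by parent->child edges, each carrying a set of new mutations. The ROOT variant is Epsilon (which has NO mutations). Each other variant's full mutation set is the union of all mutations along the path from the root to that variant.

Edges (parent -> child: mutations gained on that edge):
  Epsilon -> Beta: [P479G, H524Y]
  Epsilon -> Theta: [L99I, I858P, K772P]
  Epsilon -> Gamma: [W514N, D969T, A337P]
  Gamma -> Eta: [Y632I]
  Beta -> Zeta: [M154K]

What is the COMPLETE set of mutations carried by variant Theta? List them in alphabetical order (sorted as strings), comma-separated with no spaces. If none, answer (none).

At Epsilon: gained [] -> total []
At Theta: gained ['L99I', 'I858P', 'K772P'] -> total ['I858P', 'K772P', 'L99I']

Answer: I858P,K772P,L99I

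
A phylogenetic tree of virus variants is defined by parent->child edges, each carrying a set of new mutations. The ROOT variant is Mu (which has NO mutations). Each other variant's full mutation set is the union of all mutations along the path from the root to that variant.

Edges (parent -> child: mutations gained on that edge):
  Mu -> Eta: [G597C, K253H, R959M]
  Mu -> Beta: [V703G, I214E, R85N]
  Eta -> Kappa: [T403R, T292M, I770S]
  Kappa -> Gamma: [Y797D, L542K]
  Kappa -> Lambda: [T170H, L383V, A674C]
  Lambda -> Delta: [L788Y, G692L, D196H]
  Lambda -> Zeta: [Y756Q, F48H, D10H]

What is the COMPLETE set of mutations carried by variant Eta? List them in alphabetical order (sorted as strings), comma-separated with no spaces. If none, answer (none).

At Mu: gained [] -> total []
At Eta: gained ['G597C', 'K253H', 'R959M'] -> total ['G597C', 'K253H', 'R959M']

Answer: G597C,K253H,R959M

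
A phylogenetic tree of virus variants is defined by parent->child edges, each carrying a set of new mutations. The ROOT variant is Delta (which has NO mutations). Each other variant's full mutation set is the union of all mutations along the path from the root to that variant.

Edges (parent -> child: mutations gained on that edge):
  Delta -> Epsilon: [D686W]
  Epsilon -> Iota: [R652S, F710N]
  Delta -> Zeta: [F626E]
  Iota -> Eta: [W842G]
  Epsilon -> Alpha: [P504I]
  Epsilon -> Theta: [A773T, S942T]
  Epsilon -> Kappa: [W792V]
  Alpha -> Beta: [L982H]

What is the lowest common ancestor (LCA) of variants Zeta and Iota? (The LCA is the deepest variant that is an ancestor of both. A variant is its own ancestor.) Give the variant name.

Path from root to Zeta: Delta -> Zeta
  ancestors of Zeta: {Delta, Zeta}
Path from root to Iota: Delta -> Epsilon -> Iota
  ancestors of Iota: {Delta, Epsilon, Iota}
Common ancestors: {Delta}
Walk up from Iota: Iota (not in ancestors of Zeta), Epsilon (not in ancestors of Zeta), Delta (in ancestors of Zeta)
Deepest common ancestor (LCA) = Delta

Answer: Delta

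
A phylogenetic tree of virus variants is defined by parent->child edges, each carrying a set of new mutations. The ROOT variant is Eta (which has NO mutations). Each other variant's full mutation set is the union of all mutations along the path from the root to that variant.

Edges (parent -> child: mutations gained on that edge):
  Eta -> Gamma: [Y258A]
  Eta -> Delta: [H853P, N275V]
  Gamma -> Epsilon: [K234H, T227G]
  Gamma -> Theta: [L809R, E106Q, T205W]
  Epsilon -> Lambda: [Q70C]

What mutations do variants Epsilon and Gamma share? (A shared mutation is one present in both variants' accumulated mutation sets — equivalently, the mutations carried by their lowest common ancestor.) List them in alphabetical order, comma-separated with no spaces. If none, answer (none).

Accumulating mutations along path to Epsilon:
  At Eta: gained [] -> total []
  At Gamma: gained ['Y258A'] -> total ['Y258A']
  At Epsilon: gained ['K234H', 'T227G'] -> total ['K234H', 'T227G', 'Y258A']
Mutations(Epsilon) = ['K234H', 'T227G', 'Y258A']
Accumulating mutations along path to Gamma:
  At Eta: gained [] -> total []
  At Gamma: gained ['Y258A'] -> total ['Y258A']
Mutations(Gamma) = ['Y258A']
Intersection: ['K234H', 'T227G', 'Y258A'] ∩ ['Y258A'] = ['Y258A']

Answer: Y258A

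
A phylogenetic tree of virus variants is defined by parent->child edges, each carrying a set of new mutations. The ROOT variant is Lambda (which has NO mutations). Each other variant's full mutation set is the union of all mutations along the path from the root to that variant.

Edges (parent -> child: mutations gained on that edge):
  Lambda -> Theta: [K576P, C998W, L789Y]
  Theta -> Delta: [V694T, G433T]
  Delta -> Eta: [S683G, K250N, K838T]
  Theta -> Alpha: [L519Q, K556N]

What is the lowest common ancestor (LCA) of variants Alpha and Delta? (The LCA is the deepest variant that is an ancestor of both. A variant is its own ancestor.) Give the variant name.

Answer: Theta

Derivation:
Path from root to Alpha: Lambda -> Theta -> Alpha
  ancestors of Alpha: {Lambda, Theta, Alpha}
Path from root to Delta: Lambda -> Theta -> Delta
  ancestors of Delta: {Lambda, Theta, Delta}
Common ancestors: {Lambda, Theta}
Walk up from Delta: Delta (not in ancestors of Alpha), Theta (in ancestors of Alpha), Lambda (in ancestors of Alpha)
Deepest common ancestor (LCA) = Theta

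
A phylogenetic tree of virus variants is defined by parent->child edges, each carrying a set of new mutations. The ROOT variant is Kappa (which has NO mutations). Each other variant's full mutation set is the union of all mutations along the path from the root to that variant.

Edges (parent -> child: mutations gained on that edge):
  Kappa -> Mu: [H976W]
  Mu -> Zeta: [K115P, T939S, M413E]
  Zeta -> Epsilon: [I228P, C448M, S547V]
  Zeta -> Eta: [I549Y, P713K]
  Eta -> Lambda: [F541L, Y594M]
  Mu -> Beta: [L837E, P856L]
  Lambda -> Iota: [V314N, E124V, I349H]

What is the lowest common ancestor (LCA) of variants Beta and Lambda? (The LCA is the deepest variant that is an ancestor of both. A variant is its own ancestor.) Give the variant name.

Answer: Mu

Derivation:
Path from root to Beta: Kappa -> Mu -> Beta
  ancestors of Beta: {Kappa, Mu, Beta}
Path from root to Lambda: Kappa -> Mu -> Zeta -> Eta -> Lambda
  ancestors of Lambda: {Kappa, Mu, Zeta, Eta, Lambda}
Common ancestors: {Kappa, Mu}
Walk up from Lambda: Lambda (not in ancestors of Beta), Eta (not in ancestors of Beta), Zeta (not in ancestors of Beta), Mu (in ancestors of Beta), Kappa (in ancestors of Beta)
Deepest common ancestor (LCA) = Mu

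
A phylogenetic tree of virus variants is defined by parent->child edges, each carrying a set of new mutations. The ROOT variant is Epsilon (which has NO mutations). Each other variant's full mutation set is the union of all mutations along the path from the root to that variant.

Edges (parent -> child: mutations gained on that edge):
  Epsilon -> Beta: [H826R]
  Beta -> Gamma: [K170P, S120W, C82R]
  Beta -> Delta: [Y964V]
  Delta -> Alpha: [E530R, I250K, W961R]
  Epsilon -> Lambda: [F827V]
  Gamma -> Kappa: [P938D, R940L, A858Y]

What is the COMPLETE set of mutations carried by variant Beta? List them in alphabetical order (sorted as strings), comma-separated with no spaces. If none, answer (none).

Answer: H826R

Derivation:
At Epsilon: gained [] -> total []
At Beta: gained ['H826R'] -> total ['H826R']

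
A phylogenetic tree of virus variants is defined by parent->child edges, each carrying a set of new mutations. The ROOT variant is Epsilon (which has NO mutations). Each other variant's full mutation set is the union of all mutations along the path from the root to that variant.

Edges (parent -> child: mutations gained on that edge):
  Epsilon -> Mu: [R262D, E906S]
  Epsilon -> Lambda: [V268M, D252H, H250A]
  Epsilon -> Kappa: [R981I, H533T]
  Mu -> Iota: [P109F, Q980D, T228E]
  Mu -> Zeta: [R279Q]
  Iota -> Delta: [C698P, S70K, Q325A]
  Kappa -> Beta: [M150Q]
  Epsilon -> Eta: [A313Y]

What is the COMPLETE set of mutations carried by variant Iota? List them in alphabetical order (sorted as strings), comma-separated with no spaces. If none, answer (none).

At Epsilon: gained [] -> total []
At Mu: gained ['R262D', 'E906S'] -> total ['E906S', 'R262D']
At Iota: gained ['P109F', 'Q980D', 'T228E'] -> total ['E906S', 'P109F', 'Q980D', 'R262D', 'T228E']

Answer: E906S,P109F,Q980D,R262D,T228E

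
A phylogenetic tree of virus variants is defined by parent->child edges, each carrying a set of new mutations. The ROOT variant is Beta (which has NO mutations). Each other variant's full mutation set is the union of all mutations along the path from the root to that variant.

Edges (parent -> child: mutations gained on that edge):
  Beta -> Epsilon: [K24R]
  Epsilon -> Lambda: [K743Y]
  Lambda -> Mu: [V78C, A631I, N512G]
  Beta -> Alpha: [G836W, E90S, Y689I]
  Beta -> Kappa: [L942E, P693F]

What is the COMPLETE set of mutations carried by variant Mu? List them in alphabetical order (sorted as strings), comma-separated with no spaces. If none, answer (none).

At Beta: gained [] -> total []
At Epsilon: gained ['K24R'] -> total ['K24R']
At Lambda: gained ['K743Y'] -> total ['K24R', 'K743Y']
At Mu: gained ['V78C', 'A631I', 'N512G'] -> total ['A631I', 'K24R', 'K743Y', 'N512G', 'V78C']

Answer: A631I,K24R,K743Y,N512G,V78C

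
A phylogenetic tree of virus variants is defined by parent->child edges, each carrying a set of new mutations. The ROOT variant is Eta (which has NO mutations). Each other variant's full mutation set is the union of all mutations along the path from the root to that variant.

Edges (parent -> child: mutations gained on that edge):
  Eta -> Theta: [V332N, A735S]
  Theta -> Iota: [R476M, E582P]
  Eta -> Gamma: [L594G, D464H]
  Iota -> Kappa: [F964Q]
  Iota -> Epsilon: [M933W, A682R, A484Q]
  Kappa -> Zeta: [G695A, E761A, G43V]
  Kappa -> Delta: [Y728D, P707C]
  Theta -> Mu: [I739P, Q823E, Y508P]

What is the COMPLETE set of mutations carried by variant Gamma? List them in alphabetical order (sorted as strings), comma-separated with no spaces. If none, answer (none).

At Eta: gained [] -> total []
At Gamma: gained ['L594G', 'D464H'] -> total ['D464H', 'L594G']

Answer: D464H,L594G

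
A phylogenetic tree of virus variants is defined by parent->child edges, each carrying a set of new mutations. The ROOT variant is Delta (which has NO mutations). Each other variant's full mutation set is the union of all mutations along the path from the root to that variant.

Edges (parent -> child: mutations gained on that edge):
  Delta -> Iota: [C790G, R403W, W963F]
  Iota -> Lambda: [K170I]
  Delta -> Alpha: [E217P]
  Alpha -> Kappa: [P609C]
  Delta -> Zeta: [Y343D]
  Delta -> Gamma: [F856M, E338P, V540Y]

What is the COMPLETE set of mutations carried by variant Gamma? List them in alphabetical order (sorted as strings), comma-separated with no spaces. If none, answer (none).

Answer: E338P,F856M,V540Y

Derivation:
At Delta: gained [] -> total []
At Gamma: gained ['F856M', 'E338P', 'V540Y'] -> total ['E338P', 'F856M', 'V540Y']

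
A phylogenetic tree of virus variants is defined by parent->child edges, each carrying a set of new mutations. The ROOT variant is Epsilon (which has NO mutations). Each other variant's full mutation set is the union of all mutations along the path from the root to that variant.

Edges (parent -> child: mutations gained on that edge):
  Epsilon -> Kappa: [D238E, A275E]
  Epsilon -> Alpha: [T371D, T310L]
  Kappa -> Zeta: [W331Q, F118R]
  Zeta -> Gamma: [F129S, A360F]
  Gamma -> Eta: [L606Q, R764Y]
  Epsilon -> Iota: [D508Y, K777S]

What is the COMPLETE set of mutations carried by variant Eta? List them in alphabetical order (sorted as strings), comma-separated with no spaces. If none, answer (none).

Answer: A275E,A360F,D238E,F118R,F129S,L606Q,R764Y,W331Q

Derivation:
At Epsilon: gained [] -> total []
At Kappa: gained ['D238E', 'A275E'] -> total ['A275E', 'D238E']
At Zeta: gained ['W331Q', 'F118R'] -> total ['A275E', 'D238E', 'F118R', 'W331Q']
At Gamma: gained ['F129S', 'A360F'] -> total ['A275E', 'A360F', 'D238E', 'F118R', 'F129S', 'W331Q']
At Eta: gained ['L606Q', 'R764Y'] -> total ['A275E', 'A360F', 'D238E', 'F118R', 'F129S', 'L606Q', 'R764Y', 'W331Q']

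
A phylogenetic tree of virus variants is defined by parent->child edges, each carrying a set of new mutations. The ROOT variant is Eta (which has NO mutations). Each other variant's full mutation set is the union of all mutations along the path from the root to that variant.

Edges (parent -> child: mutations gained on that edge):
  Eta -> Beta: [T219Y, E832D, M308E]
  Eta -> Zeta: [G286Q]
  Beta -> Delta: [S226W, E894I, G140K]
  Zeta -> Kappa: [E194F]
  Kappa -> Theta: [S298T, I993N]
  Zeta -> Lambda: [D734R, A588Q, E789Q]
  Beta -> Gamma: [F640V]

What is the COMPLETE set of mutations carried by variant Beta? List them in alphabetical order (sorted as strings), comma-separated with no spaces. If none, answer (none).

Answer: E832D,M308E,T219Y

Derivation:
At Eta: gained [] -> total []
At Beta: gained ['T219Y', 'E832D', 'M308E'] -> total ['E832D', 'M308E', 'T219Y']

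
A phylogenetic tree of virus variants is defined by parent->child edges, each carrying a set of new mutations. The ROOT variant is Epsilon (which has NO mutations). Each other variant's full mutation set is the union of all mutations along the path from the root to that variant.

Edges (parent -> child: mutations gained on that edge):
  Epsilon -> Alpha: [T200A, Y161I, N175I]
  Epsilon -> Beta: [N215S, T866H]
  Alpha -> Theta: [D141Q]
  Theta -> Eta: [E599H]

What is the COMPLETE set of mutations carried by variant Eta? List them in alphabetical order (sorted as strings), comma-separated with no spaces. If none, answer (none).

Answer: D141Q,E599H,N175I,T200A,Y161I

Derivation:
At Epsilon: gained [] -> total []
At Alpha: gained ['T200A', 'Y161I', 'N175I'] -> total ['N175I', 'T200A', 'Y161I']
At Theta: gained ['D141Q'] -> total ['D141Q', 'N175I', 'T200A', 'Y161I']
At Eta: gained ['E599H'] -> total ['D141Q', 'E599H', 'N175I', 'T200A', 'Y161I']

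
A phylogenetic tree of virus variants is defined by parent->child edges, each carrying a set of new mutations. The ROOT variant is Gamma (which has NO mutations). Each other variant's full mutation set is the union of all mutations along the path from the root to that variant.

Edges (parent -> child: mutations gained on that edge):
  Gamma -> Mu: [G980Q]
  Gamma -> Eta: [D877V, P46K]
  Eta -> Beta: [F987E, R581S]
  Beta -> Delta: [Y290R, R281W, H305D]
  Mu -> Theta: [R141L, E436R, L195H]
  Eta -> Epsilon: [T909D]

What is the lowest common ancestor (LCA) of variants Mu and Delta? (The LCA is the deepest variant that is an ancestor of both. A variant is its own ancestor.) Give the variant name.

Path from root to Mu: Gamma -> Mu
  ancestors of Mu: {Gamma, Mu}
Path from root to Delta: Gamma -> Eta -> Beta -> Delta
  ancestors of Delta: {Gamma, Eta, Beta, Delta}
Common ancestors: {Gamma}
Walk up from Delta: Delta (not in ancestors of Mu), Beta (not in ancestors of Mu), Eta (not in ancestors of Mu), Gamma (in ancestors of Mu)
Deepest common ancestor (LCA) = Gamma

Answer: Gamma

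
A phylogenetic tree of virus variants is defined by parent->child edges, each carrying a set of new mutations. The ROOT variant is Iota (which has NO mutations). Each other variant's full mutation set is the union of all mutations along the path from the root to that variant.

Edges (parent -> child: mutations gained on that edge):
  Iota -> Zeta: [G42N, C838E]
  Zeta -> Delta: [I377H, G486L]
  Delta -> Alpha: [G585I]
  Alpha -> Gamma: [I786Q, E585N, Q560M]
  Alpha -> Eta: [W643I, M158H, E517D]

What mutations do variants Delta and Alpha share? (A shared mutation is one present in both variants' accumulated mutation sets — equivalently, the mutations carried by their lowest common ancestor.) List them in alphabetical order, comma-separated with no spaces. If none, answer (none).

Accumulating mutations along path to Delta:
  At Iota: gained [] -> total []
  At Zeta: gained ['G42N', 'C838E'] -> total ['C838E', 'G42N']
  At Delta: gained ['I377H', 'G486L'] -> total ['C838E', 'G42N', 'G486L', 'I377H']
Mutations(Delta) = ['C838E', 'G42N', 'G486L', 'I377H']
Accumulating mutations along path to Alpha:
  At Iota: gained [] -> total []
  At Zeta: gained ['G42N', 'C838E'] -> total ['C838E', 'G42N']
  At Delta: gained ['I377H', 'G486L'] -> total ['C838E', 'G42N', 'G486L', 'I377H']
  At Alpha: gained ['G585I'] -> total ['C838E', 'G42N', 'G486L', 'G585I', 'I377H']
Mutations(Alpha) = ['C838E', 'G42N', 'G486L', 'G585I', 'I377H']
Intersection: ['C838E', 'G42N', 'G486L', 'I377H'] ∩ ['C838E', 'G42N', 'G486L', 'G585I', 'I377H'] = ['C838E', 'G42N', 'G486L', 'I377H']

Answer: C838E,G42N,G486L,I377H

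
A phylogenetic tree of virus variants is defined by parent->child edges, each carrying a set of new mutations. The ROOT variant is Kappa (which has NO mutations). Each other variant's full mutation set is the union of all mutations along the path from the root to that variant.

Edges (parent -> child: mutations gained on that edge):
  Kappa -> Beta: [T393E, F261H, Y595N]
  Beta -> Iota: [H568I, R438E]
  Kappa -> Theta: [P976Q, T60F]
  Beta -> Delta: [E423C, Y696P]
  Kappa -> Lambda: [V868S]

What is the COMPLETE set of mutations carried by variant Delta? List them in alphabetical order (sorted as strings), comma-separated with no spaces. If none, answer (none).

At Kappa: gained [] -> total []
At Beta: gained ['T393E', 'F261H', 'Y595N'] -> total ['F261H', 'T393E', 'Y595N']
At Delta: gained ['E423C', 'Y696P'] -> total ['E423C', 'F261H', 'T393E', 'Y595N', 'Y696P']

Answer: E423C,F261H,T393E,Y595N,Y696P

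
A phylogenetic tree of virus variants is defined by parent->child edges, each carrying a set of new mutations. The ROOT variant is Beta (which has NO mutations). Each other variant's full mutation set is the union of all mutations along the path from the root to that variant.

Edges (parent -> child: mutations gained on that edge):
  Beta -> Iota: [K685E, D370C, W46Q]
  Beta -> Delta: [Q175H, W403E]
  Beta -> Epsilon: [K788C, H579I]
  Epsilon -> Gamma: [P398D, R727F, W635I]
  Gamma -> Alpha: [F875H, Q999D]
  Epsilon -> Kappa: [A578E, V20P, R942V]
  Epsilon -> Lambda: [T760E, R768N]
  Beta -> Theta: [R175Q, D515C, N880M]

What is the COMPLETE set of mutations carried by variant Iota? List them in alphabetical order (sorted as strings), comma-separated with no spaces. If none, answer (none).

Answer: D370C,K685E,W46Q

Derivation:
At Beta: gained [] -> total []
At Iota: gained ['K685E', 'D370C', 'W46Q'] -> total ['D370C', 'K685E', 'W46Q']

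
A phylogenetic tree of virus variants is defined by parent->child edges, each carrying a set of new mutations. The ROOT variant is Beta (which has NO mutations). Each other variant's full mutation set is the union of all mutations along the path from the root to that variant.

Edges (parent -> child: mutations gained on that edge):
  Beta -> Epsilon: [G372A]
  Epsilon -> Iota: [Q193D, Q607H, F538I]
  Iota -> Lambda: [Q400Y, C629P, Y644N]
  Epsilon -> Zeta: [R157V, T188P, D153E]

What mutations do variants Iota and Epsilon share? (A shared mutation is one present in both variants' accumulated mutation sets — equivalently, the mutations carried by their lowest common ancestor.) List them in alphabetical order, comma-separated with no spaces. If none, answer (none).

Answer: G372A

Derivation:
Accumulating mutations along path to Iota:
  At Beta: gained [] -> total []
  At Epsilon: gained ['G372A'] -> total ['G372A']
  At Iota: gained ['Q193D', 'Q607H', 'F538I'] -> total ['F538I', 'G372A', 'Q193D', 'Q607H']
Mutations(Iota) = ['F538I', 'G372A', 'Q193D', 'Q607H']
Accumulating mutations along path to Epsilon:
  At Beta: gained [] -> total []
  At Epsilon: gained ['G372A'] -> total ['G372A']
Mutations(Epsilon) = ['G372A']
Intersection: ['F538I', 'G372A', 'Q193D', 'Q607H'] ∩ ['G372A'] = ['G372A']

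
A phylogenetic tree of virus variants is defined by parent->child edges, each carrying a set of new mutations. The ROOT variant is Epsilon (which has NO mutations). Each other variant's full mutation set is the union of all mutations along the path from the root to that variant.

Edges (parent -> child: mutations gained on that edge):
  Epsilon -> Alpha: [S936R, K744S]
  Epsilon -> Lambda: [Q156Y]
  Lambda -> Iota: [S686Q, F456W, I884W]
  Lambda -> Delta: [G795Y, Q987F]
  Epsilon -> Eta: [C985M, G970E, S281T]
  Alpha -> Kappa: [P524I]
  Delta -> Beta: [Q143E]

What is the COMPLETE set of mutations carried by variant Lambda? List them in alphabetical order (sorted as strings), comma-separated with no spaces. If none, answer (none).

Answer: Q156Y

Derivation:
At Epsilon: gained [] -> total []
At Lambda: gained ['Q156Y'] -> total ['Q156Y']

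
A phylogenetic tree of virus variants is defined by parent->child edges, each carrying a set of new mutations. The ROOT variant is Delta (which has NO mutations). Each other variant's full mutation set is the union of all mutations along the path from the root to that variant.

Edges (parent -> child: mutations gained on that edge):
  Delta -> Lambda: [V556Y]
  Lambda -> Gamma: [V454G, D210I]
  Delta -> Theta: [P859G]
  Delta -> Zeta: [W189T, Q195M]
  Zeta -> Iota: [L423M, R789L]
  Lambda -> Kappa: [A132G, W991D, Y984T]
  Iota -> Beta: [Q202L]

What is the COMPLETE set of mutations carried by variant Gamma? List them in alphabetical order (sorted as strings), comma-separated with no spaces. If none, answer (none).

At Delta: gained [] -> total []
At Lambda: gained ['V556Y'] -> total ['V556Y']
At Gamma: gained ['V454G', 'D210I'] -> total ['D210I', 'V454G', 'V556Y']

Answer: D210I,V454G,V556Y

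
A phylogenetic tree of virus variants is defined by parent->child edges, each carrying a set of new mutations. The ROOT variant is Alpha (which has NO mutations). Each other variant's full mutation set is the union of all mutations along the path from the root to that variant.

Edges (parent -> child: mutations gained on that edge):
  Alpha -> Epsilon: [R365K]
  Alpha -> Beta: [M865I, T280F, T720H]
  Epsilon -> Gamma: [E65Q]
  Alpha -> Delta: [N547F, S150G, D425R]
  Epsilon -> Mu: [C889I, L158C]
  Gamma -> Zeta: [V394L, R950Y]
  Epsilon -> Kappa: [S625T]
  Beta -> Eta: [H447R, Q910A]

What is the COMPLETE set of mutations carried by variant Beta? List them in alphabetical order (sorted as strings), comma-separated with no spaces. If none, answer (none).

Answer: M865I,T280F,T720H

Derivation:
At Alpha: gained [] -> total []
At Beta: gained ['M865I', 'T280F', 'T720H'] -> total ['M865I', 'T280F', 'T720H']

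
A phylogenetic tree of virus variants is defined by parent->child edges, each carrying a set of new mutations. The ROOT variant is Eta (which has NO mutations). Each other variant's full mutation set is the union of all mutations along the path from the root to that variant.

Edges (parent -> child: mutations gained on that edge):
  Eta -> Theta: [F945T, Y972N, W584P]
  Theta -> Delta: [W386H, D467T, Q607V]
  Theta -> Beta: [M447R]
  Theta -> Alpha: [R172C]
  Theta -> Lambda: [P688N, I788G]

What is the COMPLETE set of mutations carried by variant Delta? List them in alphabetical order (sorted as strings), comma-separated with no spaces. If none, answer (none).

At Eta: gained [] -> total []
At Theta: gained ['F945T', 'Y972N', 'W584P'] -> total ['F945T', 'W584P', 'Y972N']
At Delta: gained ['W386H', 'D467T', 'Q607V'] -> total ['D467T', 'F945T', 'Q607V', 'W386H', 'W584P', 'Y972N']

Answer: D467T,F945T,Q607V,W386H,W584P,Y972N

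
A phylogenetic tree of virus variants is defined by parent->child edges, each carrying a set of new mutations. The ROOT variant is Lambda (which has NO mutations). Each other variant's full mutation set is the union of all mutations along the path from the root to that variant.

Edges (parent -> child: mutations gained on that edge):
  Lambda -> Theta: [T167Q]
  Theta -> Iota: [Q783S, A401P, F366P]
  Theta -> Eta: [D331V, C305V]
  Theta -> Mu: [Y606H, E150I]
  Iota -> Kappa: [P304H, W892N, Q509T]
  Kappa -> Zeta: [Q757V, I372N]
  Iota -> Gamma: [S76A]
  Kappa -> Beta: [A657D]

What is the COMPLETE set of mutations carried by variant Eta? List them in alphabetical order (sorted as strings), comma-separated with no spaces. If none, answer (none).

At Lambda: gained [] -> total []
At Theta: gained ['T167Q'] -> total ['T167Q']
At Eta: gained ['D331V', 'C305V'] -> total ['C305V', 'D331V', 'T167Q']

Answer: C305V,D331V,T167Q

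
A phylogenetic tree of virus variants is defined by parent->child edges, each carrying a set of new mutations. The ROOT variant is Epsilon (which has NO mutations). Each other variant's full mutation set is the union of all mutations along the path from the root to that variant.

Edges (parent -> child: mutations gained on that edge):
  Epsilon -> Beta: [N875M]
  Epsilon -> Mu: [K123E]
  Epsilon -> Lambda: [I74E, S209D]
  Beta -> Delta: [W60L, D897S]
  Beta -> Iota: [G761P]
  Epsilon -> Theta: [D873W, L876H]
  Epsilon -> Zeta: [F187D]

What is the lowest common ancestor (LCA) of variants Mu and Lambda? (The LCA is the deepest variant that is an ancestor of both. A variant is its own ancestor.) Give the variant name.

Path from root to Mu: Epsilon -> Mu
  ancestors of Mu: {Epsilon, Mu}
Path from root to Lambda: Epsilon -> Lambda
  ancestors of Lambda: {Epsilon, Lambda}
Common ancestors: {Epsilon}
Walk up from Lambda: Lambda (not in ancestors of Mu), Epsilon (in ancestors of Mu)
Deepest common ancestor (LCA) = Epsilon

Answer: Epsilon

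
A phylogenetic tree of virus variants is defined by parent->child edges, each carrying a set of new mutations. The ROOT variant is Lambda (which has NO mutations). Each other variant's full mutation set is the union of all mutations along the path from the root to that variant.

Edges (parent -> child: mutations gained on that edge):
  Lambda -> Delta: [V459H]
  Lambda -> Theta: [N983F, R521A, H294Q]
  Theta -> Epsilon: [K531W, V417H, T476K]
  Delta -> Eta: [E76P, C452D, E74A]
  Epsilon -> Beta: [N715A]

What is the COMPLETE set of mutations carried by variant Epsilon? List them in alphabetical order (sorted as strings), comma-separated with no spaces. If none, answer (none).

Answer: H294Q,K531W,N983F,R521A,T476K,V417H

Derivation:
At Lambda: gained [] -> total []
At Theta: gained ['N983F', 'R521A', 'H294Q'] -> total ['H294Q', 'N983F', 'R521A']
At Epsilon: gained ['K531W', 'V417H', 'T476K'] -> total ['H294Q', 'K531W', 'N983F', 'R521A', 'T476K', 'V417H']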